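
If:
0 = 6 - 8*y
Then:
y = 3/4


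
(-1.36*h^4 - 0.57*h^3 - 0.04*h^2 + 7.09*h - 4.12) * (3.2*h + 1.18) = -4.352*h^5 - 3.4288*h^4 - 0.8006*h^3 + 22.6408*h^2 - 4.8178*h - 4.8616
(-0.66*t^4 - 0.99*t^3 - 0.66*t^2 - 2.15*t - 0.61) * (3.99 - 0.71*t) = 0.4686*t^5 - 1.9305*t^4 - 3.4815*t^3 - 1.1069*t^2 - 8.1454*t - 2.4339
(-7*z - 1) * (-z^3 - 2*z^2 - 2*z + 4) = 7*z^4 + 15*z^3 + 16*z^2 - 26*z - 4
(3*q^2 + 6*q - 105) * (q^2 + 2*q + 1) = 3*q^4 + 12*q^3 - 90*q^2 - 204*q - 105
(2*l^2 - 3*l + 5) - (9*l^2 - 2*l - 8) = -7*l^2 - l + 13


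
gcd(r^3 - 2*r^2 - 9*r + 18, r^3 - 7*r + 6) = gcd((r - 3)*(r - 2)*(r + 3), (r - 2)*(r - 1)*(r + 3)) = r^2 + r - 6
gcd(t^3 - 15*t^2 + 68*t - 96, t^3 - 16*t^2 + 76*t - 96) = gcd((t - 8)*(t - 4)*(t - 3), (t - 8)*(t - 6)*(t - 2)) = t - 8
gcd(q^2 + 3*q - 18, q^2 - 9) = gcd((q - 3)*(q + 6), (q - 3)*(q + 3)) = q - 3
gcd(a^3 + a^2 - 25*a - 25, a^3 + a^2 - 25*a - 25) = a^3 + a^2 - 25*a - 25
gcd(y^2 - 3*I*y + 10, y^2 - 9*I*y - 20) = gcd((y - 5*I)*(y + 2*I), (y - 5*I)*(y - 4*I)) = y - 5*I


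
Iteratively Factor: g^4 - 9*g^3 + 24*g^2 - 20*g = (g - 2)*(g^3 - 7*g^2 + 10*g) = g*(g - 2)*(g^2 - 7*g + 10) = g*(g - 5)*(g - 2)*(g - 2)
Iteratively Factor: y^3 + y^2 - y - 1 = (y + 1)*(y^2 - 1) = (y - 1)*(y + 1)*(y + 1)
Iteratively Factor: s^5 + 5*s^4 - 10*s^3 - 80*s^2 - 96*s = (s)*(s^4 + 5*s^3 - 10*s^2 - 80*s - 96) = s*(s - 4)*(s^3 + 9*s^2 + 26*s + 24) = s*(s - 4)*(s + 4)*(s^2 + 5*s + 6) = s*(s - 4)*(s + 3)*(s + 4)*(s + 2)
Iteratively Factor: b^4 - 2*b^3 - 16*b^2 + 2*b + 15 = (b + 3)*(b^3 - 5*b^2 - b + 5) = (b + 1)*(b + 3)*(b^2 - 6*b + 5) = (b - 1)*(b + 1)*(b + 3)*(b - 5)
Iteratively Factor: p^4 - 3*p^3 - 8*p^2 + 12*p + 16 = (p + 1)*(p^3 - 4*p^2 - 4*p + 16) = (p + 1)*(p + 2)*(p^2 - 6*p + 8) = (p - 4)*(p + 1)*(p + 2)*(p - 2)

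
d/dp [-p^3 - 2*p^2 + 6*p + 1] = -3*p^2 - 4*p + 6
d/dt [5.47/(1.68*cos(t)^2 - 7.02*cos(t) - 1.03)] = (18.3792*cos(t) - 38.3994)*sin(t)/(-1.68*cos(t)^2 + 7.02*cos(t) + 1.03)^2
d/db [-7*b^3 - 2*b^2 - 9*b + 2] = -21*b^2 - 4*b - 9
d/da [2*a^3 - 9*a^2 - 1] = 6*a*(a - 3)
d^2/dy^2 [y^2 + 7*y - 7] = 2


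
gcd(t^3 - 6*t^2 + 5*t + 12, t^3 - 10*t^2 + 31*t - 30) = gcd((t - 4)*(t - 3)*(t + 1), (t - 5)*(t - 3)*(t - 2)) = t - 3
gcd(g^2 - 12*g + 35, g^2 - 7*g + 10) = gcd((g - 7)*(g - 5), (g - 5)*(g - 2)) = g - 5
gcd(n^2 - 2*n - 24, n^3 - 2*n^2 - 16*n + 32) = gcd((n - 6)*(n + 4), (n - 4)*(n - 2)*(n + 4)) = n + 4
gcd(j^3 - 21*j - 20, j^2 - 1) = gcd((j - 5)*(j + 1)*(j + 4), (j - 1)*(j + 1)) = j + 1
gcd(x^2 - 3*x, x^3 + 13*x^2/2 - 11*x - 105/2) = x - 3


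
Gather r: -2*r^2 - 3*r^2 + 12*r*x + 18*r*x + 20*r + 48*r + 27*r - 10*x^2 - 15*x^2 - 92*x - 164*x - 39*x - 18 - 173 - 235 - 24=-5*r^2 + r*(30*x + 95) - 25*x^2 - 295*x - 450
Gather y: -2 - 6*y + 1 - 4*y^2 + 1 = -4*y^2 - 6*y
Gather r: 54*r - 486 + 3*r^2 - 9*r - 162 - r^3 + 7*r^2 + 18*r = -r^3 + 10*r^2 + 63*r - 648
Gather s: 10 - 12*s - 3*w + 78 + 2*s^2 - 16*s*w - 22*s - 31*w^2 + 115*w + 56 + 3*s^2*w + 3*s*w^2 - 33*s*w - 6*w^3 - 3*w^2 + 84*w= s^2*(3*w + 2) + s*(3*w^2 - 49*w - 34) - 6*w^3 - 34*w^2 + 196*w + 144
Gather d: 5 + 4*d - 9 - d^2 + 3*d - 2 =-d^2 + 7*d - 6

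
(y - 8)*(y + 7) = y^2 - y - 56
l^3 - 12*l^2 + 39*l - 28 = (l - 7)*(l - 4)*(l - 1)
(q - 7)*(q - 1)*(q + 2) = q^3 - 6*q^2 - 9*q + 14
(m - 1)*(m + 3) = m^2 + 2*m - 3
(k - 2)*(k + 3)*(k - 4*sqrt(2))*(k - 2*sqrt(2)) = k^4 - 6*sqrt(2)*k^3 + k^3 - 6*sqrt(2)*k^2 + 10*k^2 + 16*k + 36*sqrt(2)*k - 96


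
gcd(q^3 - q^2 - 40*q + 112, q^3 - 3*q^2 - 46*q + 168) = q^2 + 3*q - 28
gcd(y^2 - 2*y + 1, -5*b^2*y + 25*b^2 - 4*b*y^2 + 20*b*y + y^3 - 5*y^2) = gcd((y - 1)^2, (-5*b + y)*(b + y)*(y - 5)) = 1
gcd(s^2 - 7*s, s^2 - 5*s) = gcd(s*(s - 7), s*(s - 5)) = s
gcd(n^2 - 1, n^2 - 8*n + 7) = n - 1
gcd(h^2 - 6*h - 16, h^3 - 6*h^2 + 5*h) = 1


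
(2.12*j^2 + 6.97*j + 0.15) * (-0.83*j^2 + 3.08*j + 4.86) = -1.7596*j^4 + 0.7445*j^3 + 31.6463*j^2 + 34.3362*j + 0.729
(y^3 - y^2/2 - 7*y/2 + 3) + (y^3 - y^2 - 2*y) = 2*y^3 - 3*y^2/2 - 11*y/2 + 3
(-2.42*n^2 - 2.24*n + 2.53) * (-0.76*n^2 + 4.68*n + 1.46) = 1.8392*n^4 - 9.6232*n^3 - 15.9392*n^2 + 8.57*n + 3.6938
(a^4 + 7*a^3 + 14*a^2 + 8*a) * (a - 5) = a^5 + 2*a^4 - 21*a^3 - 62*a^2 - 40*a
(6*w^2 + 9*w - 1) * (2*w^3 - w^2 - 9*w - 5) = 12*w^5 + 12*w^4 - 65*w^3 - 110*w^2 - 36*w + 5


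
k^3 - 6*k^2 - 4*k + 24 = (k - 6)*(k - 2)*(k + 2)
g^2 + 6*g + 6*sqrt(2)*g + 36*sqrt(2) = (g + 6)*(g + 6*sqrt(2))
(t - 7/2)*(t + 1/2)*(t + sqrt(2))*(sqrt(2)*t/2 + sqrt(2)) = sqrt(2)*t^4/2 - sqrt(2)*t^3/2 + t^3 - 31*sqrt(2)*t^2/8 - t^2 - 31*t/4 - 7*sqrt(2)*t/4 - 7/2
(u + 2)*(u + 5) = u^2 + 7*u + 10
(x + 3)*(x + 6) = x^2 + 9*x + 18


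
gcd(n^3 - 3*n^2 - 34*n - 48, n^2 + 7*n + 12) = n + 3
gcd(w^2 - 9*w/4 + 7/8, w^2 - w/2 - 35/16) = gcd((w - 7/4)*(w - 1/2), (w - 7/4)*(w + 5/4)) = w - 7/4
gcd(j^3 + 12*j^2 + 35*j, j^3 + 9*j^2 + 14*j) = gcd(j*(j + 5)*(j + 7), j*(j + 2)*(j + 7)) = j^2 + 7*j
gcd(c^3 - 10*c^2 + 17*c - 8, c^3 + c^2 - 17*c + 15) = c - 1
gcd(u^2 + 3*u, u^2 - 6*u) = u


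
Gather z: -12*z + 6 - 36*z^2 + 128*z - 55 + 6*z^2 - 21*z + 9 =-30*z^2 + 95*z - 40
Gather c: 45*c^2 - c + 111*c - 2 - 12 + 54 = 45*c^2 + 110*c + 40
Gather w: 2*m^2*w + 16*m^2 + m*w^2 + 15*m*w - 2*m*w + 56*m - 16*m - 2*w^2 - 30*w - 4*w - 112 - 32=16*m^2 + 40*m + w^2*(m - 2) + w*(2*m^2 + 13*m - 34) - 144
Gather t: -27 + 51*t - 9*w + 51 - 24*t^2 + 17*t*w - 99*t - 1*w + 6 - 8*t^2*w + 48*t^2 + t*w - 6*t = t^2*(24 - 8*w) + t*(18*w - 54) - 10*w + 30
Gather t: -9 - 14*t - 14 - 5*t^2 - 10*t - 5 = -5*t^2 - 24*t - 28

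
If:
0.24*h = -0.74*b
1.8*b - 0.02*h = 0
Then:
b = 0.00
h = 0.00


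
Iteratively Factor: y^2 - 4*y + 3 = (y - 1)*(y - 3)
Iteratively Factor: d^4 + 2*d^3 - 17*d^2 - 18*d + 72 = (d - 3)*(d^3 + 5*d^2 - 2*d - 24) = (d - 3)*(d + 3)*(d^2 + 2*d - 8) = (d - 3)*(d - 2)*(d + 3)*(d + 4)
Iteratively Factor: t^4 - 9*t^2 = (t)*(t^3 - 9*t) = t^2*(t^2 - 9) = t^2*(t + 3)*(t - 3)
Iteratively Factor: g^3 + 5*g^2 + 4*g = (g + 1)*(g^2 + 4*g) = (g + 1)*(g + 4)*(g)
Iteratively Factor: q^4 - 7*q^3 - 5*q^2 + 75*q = (q + 3)*(q^3 - 10*q^2 + 25*q) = (q - 5)*(q + 3)*(q^2 - 5*q) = (q - 5)^2*(q + 3)*(q)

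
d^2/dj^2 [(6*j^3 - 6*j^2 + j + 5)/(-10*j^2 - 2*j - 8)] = (59*j^3 - 807*j^2 - 303*j + 195)/(125*j^6 + 75*j^5 + 315*j^4 + 121*j^3 + 252*j^2 + 48*j + 64)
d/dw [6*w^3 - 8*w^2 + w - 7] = 18*w^2 - 16*w + 1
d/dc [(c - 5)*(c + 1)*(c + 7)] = 3*c^2 + 6*c - 33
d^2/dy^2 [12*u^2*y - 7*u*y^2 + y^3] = -14*u + 6*y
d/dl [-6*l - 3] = -6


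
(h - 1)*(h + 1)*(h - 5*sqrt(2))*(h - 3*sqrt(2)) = h^4 - 8*sqrt(2)*h^3 + 29*h^2 + 8*sqrt(2)*h - 30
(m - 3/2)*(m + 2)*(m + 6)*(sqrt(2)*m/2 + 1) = sqrt(2)*m^4/2 + m^3 + 13*sqrt(2)*m^3/4 + 13*m^2/2 - 9*sqrt(2)*m - 18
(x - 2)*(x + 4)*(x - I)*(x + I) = x^4 + 2*x^3 - 7*x^2 + 2*x - 8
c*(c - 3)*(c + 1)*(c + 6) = c^4 + 4*c^3 - 15*c^2 - 18*c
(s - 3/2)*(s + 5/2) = s^2 + s - 15/4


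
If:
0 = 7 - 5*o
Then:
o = 7/5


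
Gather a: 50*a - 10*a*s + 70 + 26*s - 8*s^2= a*(50 - 10*s) - 8*s^2 + 26*s + 70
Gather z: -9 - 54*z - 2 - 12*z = -66*z - 11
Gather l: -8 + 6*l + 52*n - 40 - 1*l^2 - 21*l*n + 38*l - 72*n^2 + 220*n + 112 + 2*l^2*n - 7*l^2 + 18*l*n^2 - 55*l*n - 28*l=l^2*(2*n - 8) + l*(18*n^2 - 76*n + 16) - 72*n^2 + 272*n + 64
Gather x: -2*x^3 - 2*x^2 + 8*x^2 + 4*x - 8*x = -2*x^3 + 6*x^2 - 4*x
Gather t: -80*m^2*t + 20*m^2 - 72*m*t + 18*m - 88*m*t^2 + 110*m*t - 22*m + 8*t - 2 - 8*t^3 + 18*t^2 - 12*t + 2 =20*m^2 - 4*m - 8*t^3 + t^2*(18 - 88*m) + t*(-80*m^2 + 38*m - 4)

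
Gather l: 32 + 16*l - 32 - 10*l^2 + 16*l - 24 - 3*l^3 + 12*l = -3*l^3 - 10*l^2 + 44*l - 24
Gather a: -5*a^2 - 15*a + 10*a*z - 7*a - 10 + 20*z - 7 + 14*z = -5*a^2 + a*(10*z - 22) + 34*z - 17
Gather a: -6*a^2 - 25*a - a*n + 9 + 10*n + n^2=-6*a^2 + a*(-n - 25) + n^2 + 10*n + 9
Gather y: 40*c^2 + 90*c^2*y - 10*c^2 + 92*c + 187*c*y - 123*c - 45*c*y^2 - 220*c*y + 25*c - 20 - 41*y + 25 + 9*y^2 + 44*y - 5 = 30*c^2 - 6*c + y^2*(9 - 45*c) + y*(90*c^2 - 33*c + 3)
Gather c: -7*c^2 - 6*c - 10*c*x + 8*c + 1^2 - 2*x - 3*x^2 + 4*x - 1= -7*c^2 + c*(2 - 10*x) - 3*x^2 + 2*x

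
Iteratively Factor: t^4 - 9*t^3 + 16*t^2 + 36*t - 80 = (t - 5)*(t^3 - 4*t^2 - 4*t + 16) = (t - 5)*(t - 2)*(t^2 - 2*t - 8) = (t - 5)*(t - 2)*(t + 2)*(t - 4)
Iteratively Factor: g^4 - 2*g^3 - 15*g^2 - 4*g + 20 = (g - 5)*(g^3 + 3*g^2 - 4) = (g - 5)*(g + 2)*(g^2 + g - 2) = (g - 5)*(g - 1)*(g + 2)*(g + 2)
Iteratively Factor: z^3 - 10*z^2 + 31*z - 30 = (z - 2)*(z^2 - 8*z + 15) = (z - 5)*(z - 2)*(z - 3)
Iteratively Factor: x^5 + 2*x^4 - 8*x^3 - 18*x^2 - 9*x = (x + 1)*(x^4 + x^3 - 9*x^2 - 9*x) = x*(x + 1)*(x^3 + x^2 - 9*x - 9) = x*(x - 3)*(x + 1)*(x^2 + 4*x + 3) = x*(x - 3)*(x + 1)^2*(x + 3)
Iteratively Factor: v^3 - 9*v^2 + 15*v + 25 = (v - 5)*(v^2 - 4*v - 5) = (v - 5)^2*(v + 1)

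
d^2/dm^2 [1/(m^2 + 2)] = 2*(3*m^2 - 2)/(m^2 + 2)^3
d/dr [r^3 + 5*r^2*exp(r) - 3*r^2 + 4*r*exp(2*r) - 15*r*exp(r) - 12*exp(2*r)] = 5*r^2*exp(r) + 3*r^2 + 8*r*exp(2*r) - 5*r*exp(r) - 6*r - 20*exp(2*r) - 15*exp(r)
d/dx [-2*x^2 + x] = 1 - 4*x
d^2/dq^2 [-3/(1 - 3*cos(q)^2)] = 18*(-6*sin(q)^4 + 5*sin(q)^2 + 2)/(3*cos(q)^2 - 1)^3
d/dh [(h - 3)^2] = 2*h - 6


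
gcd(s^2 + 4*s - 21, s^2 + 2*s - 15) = s - 3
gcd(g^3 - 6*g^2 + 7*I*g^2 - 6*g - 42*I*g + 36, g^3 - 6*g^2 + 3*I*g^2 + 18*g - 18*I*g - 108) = g^2 + g*(-6 + 6*I) - 36*I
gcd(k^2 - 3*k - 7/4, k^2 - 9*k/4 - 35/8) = k - 7/2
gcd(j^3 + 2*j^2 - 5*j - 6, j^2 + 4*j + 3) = j^2 + 4*j + 3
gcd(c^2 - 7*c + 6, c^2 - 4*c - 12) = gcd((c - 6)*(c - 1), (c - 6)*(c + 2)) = c - 6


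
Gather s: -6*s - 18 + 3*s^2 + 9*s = 3*s^2 + 3*s - 18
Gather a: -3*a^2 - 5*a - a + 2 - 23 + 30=-3*a^2 - 6*a + 9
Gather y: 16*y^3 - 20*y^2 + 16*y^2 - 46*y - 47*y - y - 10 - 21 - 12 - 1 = 16*y^3 - 4*y^2 - 94*y - 44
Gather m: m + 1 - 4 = m - 3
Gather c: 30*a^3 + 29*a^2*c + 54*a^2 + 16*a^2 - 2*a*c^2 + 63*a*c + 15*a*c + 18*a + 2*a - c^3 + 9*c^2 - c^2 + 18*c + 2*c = 30*a^3 + 70*a^2 + 20*a - c^3 + c^2*(8 - 2*a) + c*(29*a^2 + 78*a + 20)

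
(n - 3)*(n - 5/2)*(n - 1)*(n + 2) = n^4 - 9*n^3/2 + 37*n/2 - 15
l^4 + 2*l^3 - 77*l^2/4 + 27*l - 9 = (l - 2)*(l - 3/2)*(l - 1/2)*(l + 6)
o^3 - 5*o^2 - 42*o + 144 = (o - 8)*(o - 3)*(o + 6)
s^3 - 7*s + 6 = (s - 2)*(s - 1)*(s + 3)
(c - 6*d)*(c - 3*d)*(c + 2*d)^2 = c^4 - 5*c^3*d - 14*c^2*d^2 + 36*c*d^3 + 72*d^4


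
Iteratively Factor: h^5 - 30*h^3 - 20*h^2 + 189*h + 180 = (h + 1)*(h^4 - h^3 - 29*h^2 + 9*h + 180) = (h - 3)*(h + 1)*(h^3 + 2*h^2 - 23*h - 60) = (h - 3)*(h + 1)*(h + 3)*(h^2 - h - 20) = (h - 5)*(h - 3)*(h + 1)*(h + 3)*(h + 4)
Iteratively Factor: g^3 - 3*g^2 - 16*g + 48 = (g - 3)*(g^2 - 16) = (g - 4)*(g - 3)*(g + 4)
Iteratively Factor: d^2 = (d)*(d)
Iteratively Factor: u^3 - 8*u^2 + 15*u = (u - 5)*(u^2 - 3*u) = u*(u - 5)*(u - 3)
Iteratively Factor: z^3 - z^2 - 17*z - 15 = (z + 3)*(z^2 - 4*z - 5) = (z + 1)*(z + 3)*(z - 5)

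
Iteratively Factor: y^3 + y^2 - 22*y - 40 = (y + 4)*(y^2 - 3*y - 10) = (y - 5)*(y + 4)*(y + 2)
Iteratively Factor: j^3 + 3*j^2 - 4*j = (j)*(j^2 + 3*j - 4) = j*(j - 1)*(j + 4)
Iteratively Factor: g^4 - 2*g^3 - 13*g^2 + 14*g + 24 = (g + 1)*(g^3 - 3*g^2 - 10*g + 24) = (g + 1)*(g + 3)*(g^2 - 6*g + 8) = (g - 4)*(g + 1)*(g + 3)*(g - 2)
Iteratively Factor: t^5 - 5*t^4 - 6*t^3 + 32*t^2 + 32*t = (t + 1)*(t^4 - 6*t^3 + 32*t) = t*(t + 1)*(t^3 - 6*t^2 + 32) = t*(t - 4)*(t + 1)*(t^2 - 2*t - 8) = t*(t - 4)*(t + 1)*(t + 2)*(t - 4)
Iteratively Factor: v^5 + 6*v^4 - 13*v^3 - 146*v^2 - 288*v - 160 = (v - 5)*(v^4 + 11*v^3 + 42*v^2 + 64*v + 32) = (v - 5)*(v + 2)*(v^3 + 9*v^2 + 24*v + 16) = (v - 5)*(v + 1)*(v + 2)*(v^2 + 8*v + 16) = (v - 5)*(v + 1)*(v + 2)*(v + 4)*(v + 4)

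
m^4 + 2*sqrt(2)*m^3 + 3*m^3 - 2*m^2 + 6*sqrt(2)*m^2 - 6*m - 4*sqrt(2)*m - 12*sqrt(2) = (m + 3)*(m - sqrt(2))*(m + sqrt(2))*(m + 2*sqrt(2))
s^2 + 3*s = s*(s + 3)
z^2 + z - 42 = (z - 6)*(z + 7)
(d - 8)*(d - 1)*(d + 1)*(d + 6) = d^4 - 2*d^3 - 49*d^2 + 2*d + 48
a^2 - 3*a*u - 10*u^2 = (a - 5*u)*(a + 2*u)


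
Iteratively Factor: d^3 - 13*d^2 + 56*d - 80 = (d - 4)*(d^2 - 9*d + 20) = (d - 5)*(d - 4)*(d - 4)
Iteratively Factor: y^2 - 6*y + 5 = (y - 5)*(y - 1)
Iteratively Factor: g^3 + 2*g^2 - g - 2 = (g + 1)*(g^2 + g - 2) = (g - 1)*(g + 1)*(g + 2)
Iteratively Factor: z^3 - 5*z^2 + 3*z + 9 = (z - 3)*(z^2 - 2*z - 3) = (z - 3)^2*(z + 1)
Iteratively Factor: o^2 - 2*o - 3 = (o - 3)*(o + 1)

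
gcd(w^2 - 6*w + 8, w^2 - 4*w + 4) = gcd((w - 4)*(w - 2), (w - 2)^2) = w - 2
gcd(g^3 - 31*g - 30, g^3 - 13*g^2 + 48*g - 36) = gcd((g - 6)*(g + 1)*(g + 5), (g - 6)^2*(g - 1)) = g - 6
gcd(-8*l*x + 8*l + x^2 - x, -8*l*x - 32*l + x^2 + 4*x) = -8*l + x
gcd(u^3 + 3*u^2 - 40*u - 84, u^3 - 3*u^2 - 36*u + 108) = u - 6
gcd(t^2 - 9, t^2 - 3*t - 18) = t + 3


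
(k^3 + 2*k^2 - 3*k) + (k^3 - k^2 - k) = 2*k^3 + k^2 - 4*k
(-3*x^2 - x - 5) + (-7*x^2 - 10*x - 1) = -10*x^2 - 11*x - 6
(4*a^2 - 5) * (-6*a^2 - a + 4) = -24*a^4 - 4*a^3 + 46*a^2 + 5*a - 20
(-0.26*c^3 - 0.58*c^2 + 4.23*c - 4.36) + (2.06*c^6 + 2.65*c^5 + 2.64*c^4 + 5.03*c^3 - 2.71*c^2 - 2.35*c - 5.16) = 2.06*c^6 + 2.65*c^5 + 2.64*c^4 + 4.77*c^3 - 3.29*c^2 + 1.88*c - 9.52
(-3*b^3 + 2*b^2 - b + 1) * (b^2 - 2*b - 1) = -3*b^5 + 8*b^4 - 2*b^3 + b^2 - b - 1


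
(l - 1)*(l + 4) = l^2 + 3*l - 4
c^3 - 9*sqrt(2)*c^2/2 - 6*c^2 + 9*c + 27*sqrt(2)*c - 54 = (c - 6)*(c - 3*sqrt(2))*(c - 3*sqrt(2)/2)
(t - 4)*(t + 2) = t^2 - 2*t - 8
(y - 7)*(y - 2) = y^2 - 9*y + 14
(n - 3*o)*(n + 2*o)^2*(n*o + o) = n^4*o + n^3*o^2 + n^3*o - 8*n^2*o^3 + n^2*o^2 - 12*n*o^4 - 8*n*o^3 - 12*o^4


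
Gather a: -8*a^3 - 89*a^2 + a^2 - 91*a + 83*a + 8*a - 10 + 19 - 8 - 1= -8*a^3 - 88*a^2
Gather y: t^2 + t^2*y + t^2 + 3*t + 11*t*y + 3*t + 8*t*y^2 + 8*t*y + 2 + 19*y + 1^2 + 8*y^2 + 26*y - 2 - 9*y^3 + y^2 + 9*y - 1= 2*t^2 + 6*t - 9*y^3 + y^2*(8*t + 9) + y*(t^2 + 19*t + 54)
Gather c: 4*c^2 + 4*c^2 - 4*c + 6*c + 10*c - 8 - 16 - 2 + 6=8*c^2 + 12*c - 20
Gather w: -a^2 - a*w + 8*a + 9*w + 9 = -a^2 + 8*a + w*(9 - a) + 9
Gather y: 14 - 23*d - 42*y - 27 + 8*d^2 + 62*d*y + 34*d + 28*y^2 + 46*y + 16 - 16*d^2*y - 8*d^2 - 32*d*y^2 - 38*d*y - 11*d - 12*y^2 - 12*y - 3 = y^2*(16 - 32*d) + y*(-16*d^2 + 24*d - 8)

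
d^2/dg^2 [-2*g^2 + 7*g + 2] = -4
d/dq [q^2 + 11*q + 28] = 2*q + 11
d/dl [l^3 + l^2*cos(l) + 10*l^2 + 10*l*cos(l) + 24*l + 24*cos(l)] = -l^2*sin(l) + 3*l^2 - 10*l*sin(l) + 2*l*cos(l) + 20*l - 24*sin(l) + 10*cos(l) + 24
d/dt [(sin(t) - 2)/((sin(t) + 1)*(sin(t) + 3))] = (4*sin(t) + cos(t)^2 + 10)*cos(t)/((sin(t) + 1)^2*(sin(t) + 3)^2)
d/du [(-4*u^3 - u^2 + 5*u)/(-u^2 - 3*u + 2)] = 2*(2*u^4 + 12*u^3 - 8*u^2 - 2*u + 5)/(u^4 + 6*u^3 + 5*u^2 - 12*u + 4)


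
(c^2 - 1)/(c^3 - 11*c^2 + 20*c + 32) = (c - 1)/(c^2 - 12*c + 32)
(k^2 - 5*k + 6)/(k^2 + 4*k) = (k^2 - 5*k + 6)/(k*(k + 4))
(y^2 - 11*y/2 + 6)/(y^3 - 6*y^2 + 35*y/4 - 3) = 2/(2*y - 1)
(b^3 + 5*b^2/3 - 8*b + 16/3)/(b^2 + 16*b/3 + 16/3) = (3*b^2 - 7*b + 4)/(3*b + 4)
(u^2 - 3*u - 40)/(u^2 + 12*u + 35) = (u - 8)/(u + 7)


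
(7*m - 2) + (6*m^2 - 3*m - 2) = 6*m^2 + 4*m - 4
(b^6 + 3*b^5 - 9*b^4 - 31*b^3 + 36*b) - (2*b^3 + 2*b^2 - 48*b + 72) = b^6 + 3*b^5 - 9*b^4 - 33*b^3 - 2*b^2 + 84*b - 72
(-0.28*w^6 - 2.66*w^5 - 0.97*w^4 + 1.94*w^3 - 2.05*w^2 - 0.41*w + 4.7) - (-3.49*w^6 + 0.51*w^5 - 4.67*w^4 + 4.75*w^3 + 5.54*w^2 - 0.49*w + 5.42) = 3.21*w^6 - 3.17*w^5 + 3.7*w^4 - 2.81*w^3 - 7.59*w^2 + 0.08*w - 0.72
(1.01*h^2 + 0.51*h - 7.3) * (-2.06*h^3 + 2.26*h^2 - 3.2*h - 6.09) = -2.0806*h^5 + 1.232*h^4 + 12.9586*h^3 - 24.2809*h^2 + 20.2541*h + 44.457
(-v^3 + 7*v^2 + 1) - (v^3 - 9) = -2*v^3 + 7*v^2 + 10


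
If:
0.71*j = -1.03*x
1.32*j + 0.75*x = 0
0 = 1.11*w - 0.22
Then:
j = 0.00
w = 0.20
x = 0.00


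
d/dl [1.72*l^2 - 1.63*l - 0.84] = 3.44*l - 1.63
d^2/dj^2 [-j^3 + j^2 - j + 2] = 2 - 6*j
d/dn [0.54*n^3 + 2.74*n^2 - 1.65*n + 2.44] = 1.62*n^2 + 5.48*n - 1.65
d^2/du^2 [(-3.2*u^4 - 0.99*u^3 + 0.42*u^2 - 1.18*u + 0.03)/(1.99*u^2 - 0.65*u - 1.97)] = (-25.34464*u^6 + 24.8352*u^5 + 67.15776*u^4 - 82.41964*u^3 - 146.040756*u^2 - 51.0411*u + 6.542504)/(7.880599*u^6 - 7.722195*u^5 - 20.881866*u^4 + 15.014545*u^3 + 20.671998*u^2 - 7.567755*u - 7.645373)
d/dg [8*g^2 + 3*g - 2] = 16*g + 3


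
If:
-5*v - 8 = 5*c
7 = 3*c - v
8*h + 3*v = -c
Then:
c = 27/20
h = 15/16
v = -59/20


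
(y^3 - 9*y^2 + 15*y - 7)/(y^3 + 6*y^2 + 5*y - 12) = (y^2 - 8*y + 7)/(y^2 + 7*y + 12)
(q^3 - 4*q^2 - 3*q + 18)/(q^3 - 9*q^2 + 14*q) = (q^3 - 4*q^2 - 3*q + 18)/(q*(q^2 - 9*q + 14))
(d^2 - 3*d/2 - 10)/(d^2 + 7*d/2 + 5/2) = (d - 4)/(d + 1)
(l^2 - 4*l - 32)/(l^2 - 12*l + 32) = (l + 4)/(l - 4)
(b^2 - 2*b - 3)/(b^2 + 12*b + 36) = (b^2 - 2*b - 3)/(b^2 + 12*b + 36)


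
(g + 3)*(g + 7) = g^2 + 10*g + 21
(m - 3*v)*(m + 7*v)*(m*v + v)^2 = m^4*v^2 + 4*m^3*v^3 + 2*m^3*v^2 - 21*m^2*v^4 + 8*m^2*v^3 + m^2*v^2 - 42*m*v^4 + 4*m*v^3 - 21*v^4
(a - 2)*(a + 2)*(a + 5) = a^3 + 5*a^2 - 4*a - 20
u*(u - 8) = u^2 - 8*u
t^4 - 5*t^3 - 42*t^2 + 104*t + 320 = (t - 8)*(t - 4)*(t + 2)*(t + 5)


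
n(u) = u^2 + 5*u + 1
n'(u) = 2*u + 5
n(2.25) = 17.31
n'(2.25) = 9.50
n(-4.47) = -1.37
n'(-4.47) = -3.94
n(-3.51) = -4.23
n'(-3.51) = -2.02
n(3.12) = 26.33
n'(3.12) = 11.24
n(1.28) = 9.04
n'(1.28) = 7.56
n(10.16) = 155.03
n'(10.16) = 25.32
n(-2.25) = -5.19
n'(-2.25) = 0.50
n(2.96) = 24.56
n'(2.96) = 10.92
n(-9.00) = 37.00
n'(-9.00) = -13.00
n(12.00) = 205.00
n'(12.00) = 29.00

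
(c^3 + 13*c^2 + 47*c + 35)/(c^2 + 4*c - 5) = (c^2 + 8*c + 7)/(c - 1)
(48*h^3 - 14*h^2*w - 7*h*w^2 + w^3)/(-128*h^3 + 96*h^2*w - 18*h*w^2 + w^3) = (3*h + w)/(-8*h + w)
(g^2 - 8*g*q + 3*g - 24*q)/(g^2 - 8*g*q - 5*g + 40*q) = (g + 3)/(g - 5)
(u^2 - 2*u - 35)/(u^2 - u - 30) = (u - 7)/(u - 6)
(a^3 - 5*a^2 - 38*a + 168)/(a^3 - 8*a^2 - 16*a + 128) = (a^2 - a - 42)/(a^2 - 4*a - 32)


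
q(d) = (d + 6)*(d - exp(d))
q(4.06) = -542.38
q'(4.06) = -627.08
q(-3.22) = -9.06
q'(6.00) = -5226.57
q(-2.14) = -8.71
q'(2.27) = -79.19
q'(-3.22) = -0.59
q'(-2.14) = 1.15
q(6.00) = -4769.15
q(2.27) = -61.28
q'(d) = d + (1 - exp(d))*(d + 6) - exp(d)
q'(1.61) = -33.85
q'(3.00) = -188.86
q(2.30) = -63.70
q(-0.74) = -6.40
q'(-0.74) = 1.53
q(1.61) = -25.82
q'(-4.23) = -2.50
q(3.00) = -153.77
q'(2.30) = -82.16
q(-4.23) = -7.51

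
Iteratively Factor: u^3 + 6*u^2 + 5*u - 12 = (u + 3)*(u^2 + 3*u - 4) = (u - 1)*(u + 3)*(u + 4)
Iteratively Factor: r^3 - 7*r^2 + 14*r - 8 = (r - 1)*(r^2 - 6*r + 8) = (r - 4)*(r - 1)*(r - 2)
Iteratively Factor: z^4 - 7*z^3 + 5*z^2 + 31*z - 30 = (z - 3)*(z^3 - 4*z^2 - 7*z + 10) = (z - 3)*(z - 1)*(z^2 - 3*z - 10) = (z - 5)*(z - 3)*(z - 1)*(z + 2)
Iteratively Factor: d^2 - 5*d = (d - 5)*(d)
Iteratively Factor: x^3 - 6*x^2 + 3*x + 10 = (x - 5)*(x^2 - x - 2) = (x - 5)*(x + 1)*(x - 2)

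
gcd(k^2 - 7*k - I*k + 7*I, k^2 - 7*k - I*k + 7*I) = k^2 + k*(-7 - I) + 7*I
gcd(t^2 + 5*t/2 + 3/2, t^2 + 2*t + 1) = t + 1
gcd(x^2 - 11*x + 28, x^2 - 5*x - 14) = x - 7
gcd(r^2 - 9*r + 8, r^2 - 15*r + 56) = r - 8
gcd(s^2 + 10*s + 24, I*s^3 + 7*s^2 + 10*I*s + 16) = 1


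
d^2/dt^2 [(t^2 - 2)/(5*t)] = -4/(5*t^3)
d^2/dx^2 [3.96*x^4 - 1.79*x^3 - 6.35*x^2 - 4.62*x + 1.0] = 47.52*x^2 - 10.74*x - 12.7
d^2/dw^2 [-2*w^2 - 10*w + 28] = -4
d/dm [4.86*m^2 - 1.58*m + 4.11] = 9.72*m - 1.58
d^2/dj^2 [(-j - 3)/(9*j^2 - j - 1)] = 2*((j + 3)*(18*j - 1)^2 + (27*j + 26)*(-9*j^2 + j + 1))/(-9*j^2 + j + 1)^3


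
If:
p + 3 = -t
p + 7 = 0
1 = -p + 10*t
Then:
No Solution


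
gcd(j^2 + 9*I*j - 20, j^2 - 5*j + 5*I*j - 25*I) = j + 5*I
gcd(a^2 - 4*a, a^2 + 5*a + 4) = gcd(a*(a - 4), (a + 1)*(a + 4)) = 1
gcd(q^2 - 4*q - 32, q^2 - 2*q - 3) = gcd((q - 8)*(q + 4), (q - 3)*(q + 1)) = 1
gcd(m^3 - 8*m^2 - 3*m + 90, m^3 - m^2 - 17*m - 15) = m^2 - 2*m - 15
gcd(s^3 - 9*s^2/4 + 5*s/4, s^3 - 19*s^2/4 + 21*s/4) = s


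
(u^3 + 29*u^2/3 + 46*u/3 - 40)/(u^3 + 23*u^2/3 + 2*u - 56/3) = (u^2 + 11*u + 30)/(u^2 + 9*u + 14)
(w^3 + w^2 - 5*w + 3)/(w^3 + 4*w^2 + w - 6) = (w - 1)/(w + 2)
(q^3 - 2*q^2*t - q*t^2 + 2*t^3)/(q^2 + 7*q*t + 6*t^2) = (q^2 - 3*q*t + 2*t^2)/(q + 6*t)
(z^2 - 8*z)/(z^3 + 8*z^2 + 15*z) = (z - 8)/(z^2 + 8*z + 15)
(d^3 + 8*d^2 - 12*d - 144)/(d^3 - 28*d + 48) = (d + 6)/(d - 2)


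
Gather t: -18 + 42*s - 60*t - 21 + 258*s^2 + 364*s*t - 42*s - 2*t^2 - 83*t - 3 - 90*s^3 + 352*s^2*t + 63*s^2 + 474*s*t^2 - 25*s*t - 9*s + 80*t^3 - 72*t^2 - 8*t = -90*s^3 + 321*s^2 - 9*s + 80*t^3 + t^2*(474*s - 74) + t*(352*s^2 + 339*s - 151) - 42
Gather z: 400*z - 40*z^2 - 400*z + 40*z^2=0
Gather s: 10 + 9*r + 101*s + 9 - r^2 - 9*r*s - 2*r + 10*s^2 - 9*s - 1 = -r^2 + 7*r + 10*s^2 + s*(92 - 9*r) + 18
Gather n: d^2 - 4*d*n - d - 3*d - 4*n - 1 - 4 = d^2 - 4*d + n*(-4*d - 4) - 5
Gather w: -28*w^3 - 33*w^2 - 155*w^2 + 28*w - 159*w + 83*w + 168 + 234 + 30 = -28*w^3 - 188*w^2 - 48*w + 432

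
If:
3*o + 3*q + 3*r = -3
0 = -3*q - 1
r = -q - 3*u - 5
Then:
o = 3*u + 4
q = -1/3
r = -3*u - 14/3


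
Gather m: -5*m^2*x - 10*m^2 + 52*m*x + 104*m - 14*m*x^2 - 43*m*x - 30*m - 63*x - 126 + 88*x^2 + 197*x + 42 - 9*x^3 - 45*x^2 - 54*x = m^2*(-5*x - 10) + m*(-14*x^2 + 9*x + 74) - 9*x^3 + 43*x^2 + 80*x - 84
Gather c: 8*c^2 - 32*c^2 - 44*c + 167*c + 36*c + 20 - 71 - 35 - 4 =-24*c^2 + 159*c - 90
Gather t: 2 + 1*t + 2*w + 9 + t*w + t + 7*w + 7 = t*(w + 2) + 9*w + 18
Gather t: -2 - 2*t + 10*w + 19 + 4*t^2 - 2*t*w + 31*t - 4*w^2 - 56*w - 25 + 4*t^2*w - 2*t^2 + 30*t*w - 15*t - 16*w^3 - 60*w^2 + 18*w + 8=t^2*(4*w + 2) + t*(28*w + 14) - 16*w^3 - 64*w^2 - 28*w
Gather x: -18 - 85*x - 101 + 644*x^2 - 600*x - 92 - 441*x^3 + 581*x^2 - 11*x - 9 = -441*x^3 + 1225*x^2 - 696*x - 220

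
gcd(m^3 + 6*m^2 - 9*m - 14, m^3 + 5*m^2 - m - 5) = m + 1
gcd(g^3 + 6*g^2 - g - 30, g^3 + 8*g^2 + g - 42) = g^2 + g - 6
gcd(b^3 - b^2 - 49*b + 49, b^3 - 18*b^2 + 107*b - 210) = b - 7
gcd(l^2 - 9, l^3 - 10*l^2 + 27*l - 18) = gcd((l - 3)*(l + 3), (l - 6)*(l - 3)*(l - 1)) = l - 3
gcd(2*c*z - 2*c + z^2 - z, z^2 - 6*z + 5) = z - 1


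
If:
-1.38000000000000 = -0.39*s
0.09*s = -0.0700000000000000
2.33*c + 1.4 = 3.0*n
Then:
No Solution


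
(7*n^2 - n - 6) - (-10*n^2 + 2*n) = 17*n^2 - 3*n - 6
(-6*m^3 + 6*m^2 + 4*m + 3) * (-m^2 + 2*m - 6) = 6*m^5 - 18*m^4 + 44*m^3 - 31*m^2 - 18*m - 18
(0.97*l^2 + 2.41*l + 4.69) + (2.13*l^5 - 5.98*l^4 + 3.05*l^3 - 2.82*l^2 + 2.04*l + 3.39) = 2.13*l^5 - 5.98*l^4 + 3.05*l^3 - 1.85*l^2 + 4.45*l + 8.08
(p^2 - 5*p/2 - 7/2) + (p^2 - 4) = 2*p^2 - 5*p/2 - 15/2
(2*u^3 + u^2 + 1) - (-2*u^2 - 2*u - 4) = 2*u^3 + 3*u^2 + 2*u + 5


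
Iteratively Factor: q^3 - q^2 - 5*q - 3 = (q - 3)*(q^2 + 2*q + 1) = (q - 3)*(q + 1)*(q + 1)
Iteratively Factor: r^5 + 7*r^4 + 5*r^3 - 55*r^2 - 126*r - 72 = (r + 3)*(r^4 + 4*r^3 - 7*r^2 - 34*r - 24) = (r + 3)*(r + 4)*(r^3 - 7*r - 6) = (r - 3)*(r + 3)*(r + 4)*(r^2 + 3*r + 2) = (r - 3)*(r + 2)*(r + 3)*(r + 4)*(r + 1)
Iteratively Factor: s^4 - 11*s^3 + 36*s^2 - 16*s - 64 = (s + 1)*(s^3 - 12*s^2 + 48*s - 64) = (s - 4)*(s + 1)*(s^2 - 8*s + 16) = (s - 4)^2*(s + 1)*(s - 4)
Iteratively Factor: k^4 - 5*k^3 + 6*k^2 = (k - 3)*(k^3 - 2*k^2) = k*(k - 3)*(k^2 - 2*k) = k^2*(k - 3)*(k - 2)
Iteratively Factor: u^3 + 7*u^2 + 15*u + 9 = (u + 3)*(u^2 + 4*u + 3) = (u + 3)^2*(u + 1)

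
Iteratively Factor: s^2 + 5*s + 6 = (s + 3)*(s + 2)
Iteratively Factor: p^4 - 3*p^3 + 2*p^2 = (p - 2)*(p^3 - p^2) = p*(p - 2)*(p^2 - p) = p^2*(p - 2)*(p - 1)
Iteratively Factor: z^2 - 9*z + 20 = (z - 5)*(z - 4)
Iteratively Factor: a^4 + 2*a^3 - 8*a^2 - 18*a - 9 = (a - 3)*(a^3 + 5*a^2 + 7*a + 3) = (a - 3)*(a + 3)*(a^2 + 2*a + 1) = (a - 3)*(a + 1)*(a + 3)*(a + 1)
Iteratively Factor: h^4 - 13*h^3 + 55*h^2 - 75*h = (h - 5)*(h^3 - 8*h^2 + 15*h) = (h - 5)^2*(h^2 - 3*h) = h*(h - 5)^2*(h - 3)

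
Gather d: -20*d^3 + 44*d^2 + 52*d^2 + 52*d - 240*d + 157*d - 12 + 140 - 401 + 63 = -20*d^3 + 96*d^2 - 31*d - 210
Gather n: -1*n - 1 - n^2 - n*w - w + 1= -n^2 + n*(-w - 1) - w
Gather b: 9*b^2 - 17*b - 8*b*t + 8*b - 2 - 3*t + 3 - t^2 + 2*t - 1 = 9*b^2 + b*(-8*t - 9) - t^2 - t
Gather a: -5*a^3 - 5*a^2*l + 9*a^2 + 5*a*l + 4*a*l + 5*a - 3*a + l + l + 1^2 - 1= -5*a^3 + a^2*(9 - 5*l) + a*(9*l + 2) + 2*l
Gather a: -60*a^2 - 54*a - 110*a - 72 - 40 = -60*a^2 - 164*a - 112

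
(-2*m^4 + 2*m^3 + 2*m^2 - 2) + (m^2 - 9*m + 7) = -2*m^4 + 2*m^3 + 3*m^2 - 9*m + 5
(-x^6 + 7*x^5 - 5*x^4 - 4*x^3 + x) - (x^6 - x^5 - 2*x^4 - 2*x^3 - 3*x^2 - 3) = -2*x^6 + 8*x^5 - 3*x^4 - 2*x^3 + 3*x^2 + x + 3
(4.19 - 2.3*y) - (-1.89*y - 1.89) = 6.08 - 0.41*y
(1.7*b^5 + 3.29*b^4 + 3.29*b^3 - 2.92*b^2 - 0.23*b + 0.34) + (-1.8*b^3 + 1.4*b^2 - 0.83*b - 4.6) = 1.7*b^5 + 3.29*b^4 + 1.49*b^3 - 1.52*b^2 - 1.06*b - 4.26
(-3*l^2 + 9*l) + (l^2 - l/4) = -2*l^2 + 35*l/4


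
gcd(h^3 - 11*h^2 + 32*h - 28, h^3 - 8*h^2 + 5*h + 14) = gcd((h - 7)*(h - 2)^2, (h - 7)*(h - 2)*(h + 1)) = h^2 - 9*h + 14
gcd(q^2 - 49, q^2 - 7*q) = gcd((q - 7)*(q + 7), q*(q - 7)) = q - 7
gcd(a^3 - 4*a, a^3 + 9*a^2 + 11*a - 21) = 1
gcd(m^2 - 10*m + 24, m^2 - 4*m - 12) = m - 6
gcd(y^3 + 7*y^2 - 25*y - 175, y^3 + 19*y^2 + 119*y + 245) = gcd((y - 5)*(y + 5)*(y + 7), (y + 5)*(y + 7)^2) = y^2 + 12*y + 35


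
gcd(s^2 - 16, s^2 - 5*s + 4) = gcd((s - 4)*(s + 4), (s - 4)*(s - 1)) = s - 4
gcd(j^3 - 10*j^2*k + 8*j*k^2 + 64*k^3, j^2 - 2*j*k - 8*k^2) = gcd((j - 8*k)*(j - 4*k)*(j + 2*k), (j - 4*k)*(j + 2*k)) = j^2 - 2*j*k - 8*k^2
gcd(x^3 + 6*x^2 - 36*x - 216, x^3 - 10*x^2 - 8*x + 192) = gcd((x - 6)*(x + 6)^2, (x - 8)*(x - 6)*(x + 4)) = x - 6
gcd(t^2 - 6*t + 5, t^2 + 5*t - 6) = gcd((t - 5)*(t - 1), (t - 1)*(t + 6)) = t - 1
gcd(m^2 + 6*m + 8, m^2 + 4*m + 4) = m + 2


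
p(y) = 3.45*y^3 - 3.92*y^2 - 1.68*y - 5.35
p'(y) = 10.35*y^2 - 7.84*y - 1.68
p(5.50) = 440.82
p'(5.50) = 268.29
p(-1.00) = -11.04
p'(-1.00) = 16.51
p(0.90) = -7.52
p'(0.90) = -0.35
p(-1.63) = -27.97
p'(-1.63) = 38.60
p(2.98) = 46.13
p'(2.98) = 66.87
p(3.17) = 59.83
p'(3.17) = 77.47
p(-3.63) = -215.93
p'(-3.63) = 163.16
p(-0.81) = -8.39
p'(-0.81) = 11.46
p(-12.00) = -6511.27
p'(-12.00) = 1582.80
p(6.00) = 588.65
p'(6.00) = 323.88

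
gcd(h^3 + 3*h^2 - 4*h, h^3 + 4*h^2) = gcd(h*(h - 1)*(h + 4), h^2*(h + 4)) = h^2 + 4*h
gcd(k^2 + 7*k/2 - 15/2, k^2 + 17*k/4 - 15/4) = k + 5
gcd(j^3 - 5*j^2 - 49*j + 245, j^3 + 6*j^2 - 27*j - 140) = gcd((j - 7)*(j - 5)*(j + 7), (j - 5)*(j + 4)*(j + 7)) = j^2 + 2*j - 35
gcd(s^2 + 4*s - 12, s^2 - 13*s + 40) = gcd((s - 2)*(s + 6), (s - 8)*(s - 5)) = 1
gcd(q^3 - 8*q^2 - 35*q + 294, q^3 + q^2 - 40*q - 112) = q - 7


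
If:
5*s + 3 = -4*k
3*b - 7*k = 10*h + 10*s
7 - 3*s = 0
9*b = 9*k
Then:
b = -11/3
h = -13/15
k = -11/3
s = 7/3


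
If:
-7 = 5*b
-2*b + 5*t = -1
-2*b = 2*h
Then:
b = -7/5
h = 7/5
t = -19/25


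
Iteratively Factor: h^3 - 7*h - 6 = (h - 3)*(h^2 + 3*h + 2) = (h - 3)*(h + 2)*(h + 1)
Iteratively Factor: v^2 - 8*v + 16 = (v - 4)*(v - 4)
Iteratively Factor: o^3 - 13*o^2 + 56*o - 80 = (o - 4)*(o^2 - 9*o + 20) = (o - 4)^2*(o - 5)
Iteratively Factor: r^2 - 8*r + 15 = (r - 3)*(r - 5)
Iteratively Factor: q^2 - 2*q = (q - 2)*(q)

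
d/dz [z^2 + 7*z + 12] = 2*z + 7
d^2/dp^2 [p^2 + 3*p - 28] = 2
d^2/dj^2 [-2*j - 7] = 0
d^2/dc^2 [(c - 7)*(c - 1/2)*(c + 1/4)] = 6*c - 29/2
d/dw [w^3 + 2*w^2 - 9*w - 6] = 3*w^2 + 4*w - 9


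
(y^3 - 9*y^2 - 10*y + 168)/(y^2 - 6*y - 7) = (y^2 - 2*y - 24)/(y + 1)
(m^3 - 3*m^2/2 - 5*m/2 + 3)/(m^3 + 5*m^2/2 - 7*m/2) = (2*m^2 - m - 6)/(m*(2*m + 7))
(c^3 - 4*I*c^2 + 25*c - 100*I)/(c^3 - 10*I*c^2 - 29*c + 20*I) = (c + 5*I)/(c - I)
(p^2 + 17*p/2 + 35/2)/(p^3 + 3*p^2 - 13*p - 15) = (p + 7/2)/(p^2 - 2*p - 3)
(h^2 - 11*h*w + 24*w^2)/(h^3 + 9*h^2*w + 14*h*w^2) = (h^2 - 11*h*w + 24*w^2)/(h*(h^2 + 9*h*w + 14*w^2))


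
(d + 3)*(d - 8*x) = d^2 - 8*d*x + 3*d - 24*x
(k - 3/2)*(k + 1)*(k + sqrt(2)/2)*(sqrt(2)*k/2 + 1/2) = sqrt(2)*k^4/2 - sqrt(2)*k^3/4 + k^3 - sqrt(2)*k^2/2 - k^2/2 - 3*k/2 - sqrt(2)*k/8 - 3*sqrt(2)/8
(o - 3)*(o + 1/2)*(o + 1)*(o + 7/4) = o^4 + o^3/4 - 53*o^2/8 - 17*o/2 - 21/8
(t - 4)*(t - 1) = t^2 - 5*t + 4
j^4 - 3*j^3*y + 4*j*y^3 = j*(j - 2*y)^2*(j + y)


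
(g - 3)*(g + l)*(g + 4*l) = g^3 + 5*g^2*l - 3*g^2 + 4*g*l^2 - 15*g*l - 12*l^2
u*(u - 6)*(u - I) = u^3 - 6*u^2 - I*u^2 + 6*I*u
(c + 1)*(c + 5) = c^2 + 6*c + 5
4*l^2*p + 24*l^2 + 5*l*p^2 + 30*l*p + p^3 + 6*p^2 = (l + p)*(4*l + p)*(p + 6)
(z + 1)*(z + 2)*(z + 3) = z^3 + 6*z^2 + 11*z + 6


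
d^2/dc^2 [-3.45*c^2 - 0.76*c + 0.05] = -6.90000000000000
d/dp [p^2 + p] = 2*p + 1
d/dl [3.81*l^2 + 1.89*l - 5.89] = 7.62*l + 1.89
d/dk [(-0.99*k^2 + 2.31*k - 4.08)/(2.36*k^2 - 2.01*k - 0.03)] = (-3.4617*k^2 + 19.317*k - 8.2701)/(5.5696*k^4 - 9.4872*k^3 + 3.8985*k^2 + 0.1206*k + 0.0009)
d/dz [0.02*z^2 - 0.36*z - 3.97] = 0.04*z - 0.36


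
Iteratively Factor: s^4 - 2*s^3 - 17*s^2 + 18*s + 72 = (s + 2)*(s^3 - 4*s^2 - 9*s + 36) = (s + 2)*(s + 3)*(s^2 - 7*s + 12) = (s - 3)*(s + 2)*(s + 3)*(s - 4)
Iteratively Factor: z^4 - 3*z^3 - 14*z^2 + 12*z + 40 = (z + 2)*(z^3 - 5*z^2 - 4*z + 20) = (z - 2)*(z + 2)*(z^2 - 3*z - 10) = (z - 2)*(z + 2)^2*(z - 5)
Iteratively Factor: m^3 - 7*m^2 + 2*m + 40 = (m - 5)*(m^2 - 2*m - 8) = (m - 5)*(m - 4)*(m + 2)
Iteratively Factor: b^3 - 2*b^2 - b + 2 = (b - 1)*(b^2 - b - 2) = (b - 2)*(b - 1)*(b + 1)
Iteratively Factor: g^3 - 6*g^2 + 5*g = (g - 5)*(g^2 - g) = (g - 5)*(g - 1)*(g)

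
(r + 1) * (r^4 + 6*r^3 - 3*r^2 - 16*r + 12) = r^5 + 7*r^4 + 3*r^3 - 19*r^2 - 4*r + 12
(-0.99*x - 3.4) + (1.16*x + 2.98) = 0.17*x - 0.42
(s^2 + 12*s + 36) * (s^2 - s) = s^4 + 11*s^3 + 24*s^2 - 36*s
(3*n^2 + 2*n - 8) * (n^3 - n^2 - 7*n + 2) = 3*n^5 - n^4 - 31*n^3 + 60*n - 16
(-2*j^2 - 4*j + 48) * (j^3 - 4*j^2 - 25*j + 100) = -2*j^5 + 4*j^4 + 114*j^3 - 292*j^2 - 1600*j + 4800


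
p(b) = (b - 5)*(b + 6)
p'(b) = 2*b + 1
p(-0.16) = -30.13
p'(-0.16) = 0.68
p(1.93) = -24.35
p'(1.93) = 4.86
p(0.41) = -29.42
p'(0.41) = 1.82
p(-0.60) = -30.24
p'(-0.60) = -0.20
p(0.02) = -29.98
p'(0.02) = 1.04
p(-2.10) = -27.69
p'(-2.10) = -3.20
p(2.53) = -21.07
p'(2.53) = 6.06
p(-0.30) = -30.21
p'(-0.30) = 0.40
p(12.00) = 126.00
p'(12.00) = 25.00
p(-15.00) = 180.00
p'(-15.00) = -29.00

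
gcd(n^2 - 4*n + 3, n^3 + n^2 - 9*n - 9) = n - 3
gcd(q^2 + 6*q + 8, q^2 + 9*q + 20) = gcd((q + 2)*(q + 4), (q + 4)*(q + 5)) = q + 4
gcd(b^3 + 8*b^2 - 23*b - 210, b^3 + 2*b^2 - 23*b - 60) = b - 5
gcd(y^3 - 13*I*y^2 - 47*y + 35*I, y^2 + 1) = y - I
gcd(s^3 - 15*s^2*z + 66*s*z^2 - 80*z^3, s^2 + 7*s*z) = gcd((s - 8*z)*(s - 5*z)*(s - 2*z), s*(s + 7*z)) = 1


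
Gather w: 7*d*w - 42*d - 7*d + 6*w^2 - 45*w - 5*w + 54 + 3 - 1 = -49*d + 6*w^2 + w*(7*d - 50) + 56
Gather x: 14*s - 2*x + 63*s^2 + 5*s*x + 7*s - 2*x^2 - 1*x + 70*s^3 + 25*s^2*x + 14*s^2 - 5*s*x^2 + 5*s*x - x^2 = 70*s^3 + 77*s^2 + 21*s + x^2*(-5*s - 3) + x*(25*s^2 + 10*s - 3)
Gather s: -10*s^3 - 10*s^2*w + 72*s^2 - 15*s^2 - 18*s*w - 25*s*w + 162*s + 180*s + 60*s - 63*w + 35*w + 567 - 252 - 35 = -10*s^3 + s^2*(57 - 10*w) + s*(402 - 43*w) - 28*w + 280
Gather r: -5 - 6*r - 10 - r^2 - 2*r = -r^2 - 8*r - 15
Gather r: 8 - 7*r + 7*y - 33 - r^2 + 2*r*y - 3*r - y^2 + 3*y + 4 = -r^2 + r*(2*y - 10) - y^2 + 10*y - 21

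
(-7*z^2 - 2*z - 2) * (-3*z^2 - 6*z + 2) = 21*z^4 + 48*z^3 + 4*z^2 + 8*z - 4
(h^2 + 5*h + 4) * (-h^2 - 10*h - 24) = -h^4 - 15*h^3 - 78*h^2 - 160*h - 96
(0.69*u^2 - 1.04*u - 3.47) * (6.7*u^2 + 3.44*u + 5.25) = 4.623*u^4 - 4.5944*u^3 - 23.2041*u^2 - 17.3968*u - 18.2175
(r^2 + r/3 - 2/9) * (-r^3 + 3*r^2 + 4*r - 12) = -r^5 + 8*r^4/3 + 47*r^3/9 - 34*r^2/3 - 44*r/9 + 8/3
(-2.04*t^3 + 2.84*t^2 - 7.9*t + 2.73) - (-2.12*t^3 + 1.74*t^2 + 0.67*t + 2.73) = 0.0800000000000001*t^3 + 1.1*t^2 - 8.57*t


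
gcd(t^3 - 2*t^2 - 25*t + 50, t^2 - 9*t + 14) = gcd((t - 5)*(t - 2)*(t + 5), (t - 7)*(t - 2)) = t - 2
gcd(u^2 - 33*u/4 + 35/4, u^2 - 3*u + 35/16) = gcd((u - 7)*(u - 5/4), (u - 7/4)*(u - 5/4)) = u - 5/4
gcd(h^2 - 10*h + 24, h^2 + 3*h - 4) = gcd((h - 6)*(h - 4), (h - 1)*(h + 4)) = 1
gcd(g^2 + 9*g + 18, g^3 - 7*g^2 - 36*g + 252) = g + 6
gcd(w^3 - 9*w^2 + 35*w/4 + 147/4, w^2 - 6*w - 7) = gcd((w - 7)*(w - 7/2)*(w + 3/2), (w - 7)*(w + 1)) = w - 7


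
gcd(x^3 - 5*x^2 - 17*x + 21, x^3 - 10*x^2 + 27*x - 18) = x - 1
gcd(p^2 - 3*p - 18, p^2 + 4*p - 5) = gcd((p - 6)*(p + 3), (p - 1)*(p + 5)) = 1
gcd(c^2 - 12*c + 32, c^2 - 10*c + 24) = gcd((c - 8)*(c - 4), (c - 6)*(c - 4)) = c - 4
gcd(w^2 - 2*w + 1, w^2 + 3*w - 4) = w - 1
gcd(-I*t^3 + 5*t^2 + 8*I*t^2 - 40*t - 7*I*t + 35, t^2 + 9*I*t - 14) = 1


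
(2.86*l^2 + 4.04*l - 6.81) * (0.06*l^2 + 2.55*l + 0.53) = 0.1716*l^4 + 7.5354*l^3 + 11.4092*l^2 - 15.2243*l - 3.6093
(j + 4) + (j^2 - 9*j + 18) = j^2 - 8*j + 22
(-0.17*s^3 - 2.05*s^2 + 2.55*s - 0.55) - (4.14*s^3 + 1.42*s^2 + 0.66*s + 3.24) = -4.31*s^3 - 3.47*s^2 + 1.89*s - 3.79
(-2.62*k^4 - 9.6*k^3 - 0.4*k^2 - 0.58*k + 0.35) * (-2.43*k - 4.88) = 6.3666*k^5 + 36.1136*k^4 + 47.82*k^3 + 3.3614*k^2 + 1.9799*k - 1.708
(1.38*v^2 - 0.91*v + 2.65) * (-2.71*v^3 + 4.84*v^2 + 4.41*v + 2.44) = -3.7398*v^5 + 9.1453*v^4 - 5.5001*v^3 + 12.1801*v^2 + 9.4661*v + 6.466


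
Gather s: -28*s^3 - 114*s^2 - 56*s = -28*s^3 - 114*s^2 - 56*s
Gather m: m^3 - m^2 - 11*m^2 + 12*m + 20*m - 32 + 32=m^3 - 12*m^2 + 32*m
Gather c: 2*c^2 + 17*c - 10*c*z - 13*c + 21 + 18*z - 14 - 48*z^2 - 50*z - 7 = 2*c^2 + c*(4 - 10*z) - 48*z^2 - 32*z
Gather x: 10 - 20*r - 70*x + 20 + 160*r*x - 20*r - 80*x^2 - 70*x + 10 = -40*r - 80*x^2 + x*(160*r - 140) + 40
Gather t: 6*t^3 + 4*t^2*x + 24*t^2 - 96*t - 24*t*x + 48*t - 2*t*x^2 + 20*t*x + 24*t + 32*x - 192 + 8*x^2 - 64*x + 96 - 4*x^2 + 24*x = 6*t^3 + t^2*(4*x + 24) + t*(-2*x^2 - 4*x - 24) + 4*x^2 - 8*x - 96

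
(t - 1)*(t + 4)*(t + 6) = t^3 + 9*t^2 + 14*t - 24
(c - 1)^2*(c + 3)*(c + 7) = c^4 + 8*c^3 + 2*c^2 - 32*c + 21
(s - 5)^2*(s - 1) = s^3 - 11*s^2 + 35*s - 25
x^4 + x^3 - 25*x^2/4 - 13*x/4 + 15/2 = (x - 2)*(x - 1)*(x + 3/2)*(x + 5/2)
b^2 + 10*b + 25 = (b + 5)^2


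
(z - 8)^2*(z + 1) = z^3 - 15*z^2 + 48*z + 64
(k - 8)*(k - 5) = k^2 - 13*k + 40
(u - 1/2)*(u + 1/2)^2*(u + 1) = u^4 + 3*u^3/2 + u^2/4 - 3*u/8 - 1/8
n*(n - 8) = n^2 - 8*n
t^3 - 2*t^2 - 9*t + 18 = (t - 3)*(t - 2)*(t + 3)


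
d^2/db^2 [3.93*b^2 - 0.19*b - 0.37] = 7.86000000000000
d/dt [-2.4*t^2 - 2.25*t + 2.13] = -4.8*t - 2.25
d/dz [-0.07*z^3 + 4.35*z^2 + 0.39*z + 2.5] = -0.21*z^2 + 8.7*z + 0.39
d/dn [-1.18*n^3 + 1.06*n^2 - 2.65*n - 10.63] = -3.54*n^2 + 2.12*n - 2.65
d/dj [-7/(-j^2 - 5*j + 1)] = 7*(-2*j - 5)/(j^2 + 5*j - 1)^2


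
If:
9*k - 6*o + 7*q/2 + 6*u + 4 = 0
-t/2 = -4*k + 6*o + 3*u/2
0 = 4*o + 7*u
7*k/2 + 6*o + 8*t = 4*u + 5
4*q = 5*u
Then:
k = 9958/3897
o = 980/433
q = -700/433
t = -11056/3897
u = -560/433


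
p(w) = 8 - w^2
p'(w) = -2*w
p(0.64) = 7.59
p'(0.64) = -1.28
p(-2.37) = 2.38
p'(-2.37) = 4.74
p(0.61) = 7.63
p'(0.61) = -1.22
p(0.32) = 7.90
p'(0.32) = -0.64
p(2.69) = 0.76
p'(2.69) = -5.38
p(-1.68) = 5.18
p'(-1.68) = 3.36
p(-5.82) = -25.87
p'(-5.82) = 11.64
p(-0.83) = 7.31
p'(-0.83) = 1.66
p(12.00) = -136.00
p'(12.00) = -24.00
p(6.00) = -28.00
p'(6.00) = -12.00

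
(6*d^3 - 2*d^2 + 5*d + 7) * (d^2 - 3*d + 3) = 6*d^5 - 20*d^4 + 29*d^3 - 14*d^2 - 6*d + 21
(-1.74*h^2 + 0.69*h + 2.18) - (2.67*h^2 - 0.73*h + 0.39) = -4.41*h^2 + 1.42*h + 1.79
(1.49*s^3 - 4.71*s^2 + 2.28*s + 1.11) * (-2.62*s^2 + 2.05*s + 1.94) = -3.9038*s^5 + 15.3947*s^4 - 12.7385*s^3 - 7.3716*s^2 + 6.6987*s + 2.1534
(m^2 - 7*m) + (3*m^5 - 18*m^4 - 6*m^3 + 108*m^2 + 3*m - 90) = 3*m^5 - 18*m^4 - 6*m^3 + 109*m^2 - 4*m - 90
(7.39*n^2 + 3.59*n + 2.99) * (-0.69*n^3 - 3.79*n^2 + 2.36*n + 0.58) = -5.0991*n^5 - 30.4852*n^4 + 1.7712*n^3 + 1.4265*n^2 + 9.1386*n + 1.7342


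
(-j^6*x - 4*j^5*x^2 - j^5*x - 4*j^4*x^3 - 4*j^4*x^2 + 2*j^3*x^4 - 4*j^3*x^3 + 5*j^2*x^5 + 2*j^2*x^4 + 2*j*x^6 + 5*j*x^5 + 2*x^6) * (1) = -j^6*x - 4*j^5*x^2 - j^5*x - 4*j^4*x^3 - 4*j^4*x^2 + 2*j^3*x^4 - 4*j^3*x^3 + 5*j^2*x^5 + 2*j^2*x^4 + 2*j*x^6 + 5*j*x^5 + 2*x^6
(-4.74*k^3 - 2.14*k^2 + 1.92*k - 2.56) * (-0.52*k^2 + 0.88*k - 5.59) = 2.4648*k^5 - 3.0584*k^4 + 23.615*k^3 + 14.9834*k^2 - 12.9856*k + 14.3104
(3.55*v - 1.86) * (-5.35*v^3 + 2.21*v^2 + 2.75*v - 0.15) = -18.9925*v^4 + 17.7965*v^3 + 5.6519*v^2 - 5.6475*v + 0.279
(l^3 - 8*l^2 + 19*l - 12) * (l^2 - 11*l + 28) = l^5 - 19*l^4 + 135*l^3 - 445*l^2 + 664*l - 336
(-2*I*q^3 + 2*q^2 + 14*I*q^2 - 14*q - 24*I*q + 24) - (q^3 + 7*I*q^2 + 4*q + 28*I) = -q^3 - 2*I*q^3 + 2*q^2 + 7*I*q^2 - 18*q - 24*I*q + 24 - 28*I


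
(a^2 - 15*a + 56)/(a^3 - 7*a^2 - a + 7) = (a - 8)/(a^2 - 1)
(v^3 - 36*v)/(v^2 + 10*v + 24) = v*(v - 6)/(v + 4)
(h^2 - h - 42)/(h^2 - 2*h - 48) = (h - 7)/(h - 8)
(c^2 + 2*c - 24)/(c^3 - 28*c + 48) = 1/(c - 2)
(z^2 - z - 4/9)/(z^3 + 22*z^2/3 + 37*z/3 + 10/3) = (z - 4/3)/(z^2 + 7*z + 10)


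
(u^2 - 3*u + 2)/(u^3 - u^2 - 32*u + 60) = (u - 1)/(u^2 + u - 30)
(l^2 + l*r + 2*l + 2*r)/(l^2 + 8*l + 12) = (l + r)/(l + 6)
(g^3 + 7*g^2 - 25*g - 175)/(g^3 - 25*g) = (g + 7)/g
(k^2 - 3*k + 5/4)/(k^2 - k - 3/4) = (-4*k^2 + 12*k - 5)/(-4*k^2 + 4*k + 3)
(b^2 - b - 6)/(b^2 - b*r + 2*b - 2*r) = (3 - b)/(-b + r)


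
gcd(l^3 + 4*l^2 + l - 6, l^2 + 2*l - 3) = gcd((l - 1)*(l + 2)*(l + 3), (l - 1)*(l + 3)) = l^2 + 2*l - 3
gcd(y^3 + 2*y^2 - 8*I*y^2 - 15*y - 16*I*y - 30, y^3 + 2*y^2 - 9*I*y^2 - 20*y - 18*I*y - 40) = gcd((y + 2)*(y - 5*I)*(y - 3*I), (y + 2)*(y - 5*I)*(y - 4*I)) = y^2 + y*(2 - 5*I) - 10*I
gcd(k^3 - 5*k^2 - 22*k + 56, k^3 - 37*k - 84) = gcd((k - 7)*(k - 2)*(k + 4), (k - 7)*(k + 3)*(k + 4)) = k^2 - 3*k - 28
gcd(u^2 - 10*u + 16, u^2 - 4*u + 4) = u - 2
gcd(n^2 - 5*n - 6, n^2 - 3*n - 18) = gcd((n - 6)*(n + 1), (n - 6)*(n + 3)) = n - 6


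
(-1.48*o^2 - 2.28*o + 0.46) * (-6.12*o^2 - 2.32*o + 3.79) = 9.0576*o^4 + 17.3872*o^3 - 3.1348*o^2 - 9.7084*o + 1.7434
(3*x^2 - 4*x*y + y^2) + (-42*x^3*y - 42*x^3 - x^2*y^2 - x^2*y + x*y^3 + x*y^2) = -42*x^3*y - 42*x^3 - x^2*y^2 - x^2*y + 3*x^2 + x*y^3 + x*y^2 - 4*x*y + y^2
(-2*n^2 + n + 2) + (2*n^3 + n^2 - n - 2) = 2*n^3 - n^2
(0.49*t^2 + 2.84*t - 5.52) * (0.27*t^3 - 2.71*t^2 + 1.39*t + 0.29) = 0.1323*t^5 - 0.5611*t^4 - 8.5057*t^3 + 19.0489*t^2 - 6.8492*t - 1.6008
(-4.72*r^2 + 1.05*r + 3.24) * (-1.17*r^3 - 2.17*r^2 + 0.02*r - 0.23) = 5.5224*r^5 + 9.0139*r^4 - 6.1637*r^3 - 5.9242*r^2 - 0.1767*r - 0.7452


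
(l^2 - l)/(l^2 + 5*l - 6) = l/(l + 6)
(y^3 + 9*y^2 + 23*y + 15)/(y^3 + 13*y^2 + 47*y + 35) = (y + 3)/(y + 7)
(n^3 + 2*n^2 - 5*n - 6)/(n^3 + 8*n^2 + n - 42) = (n + 1)/(n + 7)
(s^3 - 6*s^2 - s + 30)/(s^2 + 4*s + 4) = (s^2 - 8*s + 15)/(s + 2)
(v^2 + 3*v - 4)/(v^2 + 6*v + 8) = (v - 1)/(v + 2)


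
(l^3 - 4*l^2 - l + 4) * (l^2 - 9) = l^5 - 4*l^4 - 10*l^3 + 40*l^2 + 9*l - 36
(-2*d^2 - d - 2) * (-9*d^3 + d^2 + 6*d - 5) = 18*d^5 + 7*d^4 + 5*d^3 + 2*d^2 - 7*d + 10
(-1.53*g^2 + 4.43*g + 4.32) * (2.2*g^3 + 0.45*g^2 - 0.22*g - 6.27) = -3.366*g^5 + 9.0575*g^4 + 11.8341*g^3 + 10.5625*g^2 - 28.7265*g - 27.0864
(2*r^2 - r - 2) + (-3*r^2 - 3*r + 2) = -r^2 - 4*r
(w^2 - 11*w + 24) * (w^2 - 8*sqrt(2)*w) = w^4 - 8*sqrt(2)*w^3 - 11*w^3 + 24*w^2 + 88*sqrt(2)*w^2 - 192*sqrt(2)*w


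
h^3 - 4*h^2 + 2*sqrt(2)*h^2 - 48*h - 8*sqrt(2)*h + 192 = (h - 4)*(h - 4*sqrt(2))*(h + 6*sqrt(2))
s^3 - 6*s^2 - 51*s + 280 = (s - 8)*(s - 5)*(s + 7)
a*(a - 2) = a^2 - 2*a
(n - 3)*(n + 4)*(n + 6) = n^3 + 7*n^2 - 6*n - 72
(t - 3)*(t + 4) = t^2 + t - 12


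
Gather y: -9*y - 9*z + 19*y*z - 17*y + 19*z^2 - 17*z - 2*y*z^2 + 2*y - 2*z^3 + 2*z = y*(-2*z^2 + 19*z - 24) - 2*z^3 + 19*z^2 - 24*z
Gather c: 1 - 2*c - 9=-2*c - 8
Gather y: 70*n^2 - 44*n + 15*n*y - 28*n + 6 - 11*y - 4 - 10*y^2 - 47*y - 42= 70*n^2 - 72*n - 10*y^2 + y*(15*n - 58) - 40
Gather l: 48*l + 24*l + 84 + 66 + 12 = 72*l + 162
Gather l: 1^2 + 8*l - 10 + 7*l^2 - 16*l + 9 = 7*l^2 - 8*l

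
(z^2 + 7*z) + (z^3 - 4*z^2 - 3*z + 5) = z^3 - 3*z^2 + 4*z + 5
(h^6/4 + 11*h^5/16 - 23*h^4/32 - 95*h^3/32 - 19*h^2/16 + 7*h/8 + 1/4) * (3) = 3*h^6/4 + 33*h^5/16 - 69*h^4/32 - 285*h^3/32 - 57*h^2/16 + 21*h/8 + 3/4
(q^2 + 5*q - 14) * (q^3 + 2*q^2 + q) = q^5 + 7*q^4 - 3*q^3 - 23*q^2 - 14*q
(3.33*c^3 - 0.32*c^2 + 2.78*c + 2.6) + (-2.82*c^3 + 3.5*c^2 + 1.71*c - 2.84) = 0.51*c^3 + 3.18*c^2 + 4.49*c - 0.24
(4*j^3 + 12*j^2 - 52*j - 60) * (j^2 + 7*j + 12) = 4*j^5 + 40*j^4 + 80*j^3 - 280*j^2 - 1044*j - 720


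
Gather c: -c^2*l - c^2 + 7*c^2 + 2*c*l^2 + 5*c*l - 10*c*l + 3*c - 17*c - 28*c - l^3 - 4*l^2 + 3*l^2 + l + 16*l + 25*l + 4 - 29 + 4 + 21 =c^2*(6 - l) + c*(2*l^2 - 5*l - 42) - l^3 - l^2 + 42*l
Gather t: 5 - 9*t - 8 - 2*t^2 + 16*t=-2*t^2 + 7*t - 3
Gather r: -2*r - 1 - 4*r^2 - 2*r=-4*r^2 - 4*r - 1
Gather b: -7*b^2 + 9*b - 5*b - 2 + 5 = -7*b^2 + 4*b + 3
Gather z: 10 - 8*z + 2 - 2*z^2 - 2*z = -2*z^2 - 10*z + 12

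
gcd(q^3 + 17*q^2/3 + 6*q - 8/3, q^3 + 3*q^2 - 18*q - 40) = q + 2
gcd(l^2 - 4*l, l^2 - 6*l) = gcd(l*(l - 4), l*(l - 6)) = l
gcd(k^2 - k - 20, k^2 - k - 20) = k^2 - k - 20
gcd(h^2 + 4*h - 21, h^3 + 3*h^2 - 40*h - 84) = h + 7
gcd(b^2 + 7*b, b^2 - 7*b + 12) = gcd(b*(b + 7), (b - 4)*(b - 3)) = 1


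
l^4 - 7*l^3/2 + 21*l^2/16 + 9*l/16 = l*(l - 3)*(l - 3/4)*(l + 1/4)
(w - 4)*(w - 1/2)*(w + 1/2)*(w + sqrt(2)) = w^4 - 4*w^3 + sqrt(2)*w^3 - 4*sqrt(2)*w^2 - w^2/4 - sqrt(2)*w/4 + w + sqrt(2)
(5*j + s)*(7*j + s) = 35*j^2 + 12*j*s + s^2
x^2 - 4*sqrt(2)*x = x*(x - 4*sqrt(2))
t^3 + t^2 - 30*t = t*(t - 5)*(t + 6)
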